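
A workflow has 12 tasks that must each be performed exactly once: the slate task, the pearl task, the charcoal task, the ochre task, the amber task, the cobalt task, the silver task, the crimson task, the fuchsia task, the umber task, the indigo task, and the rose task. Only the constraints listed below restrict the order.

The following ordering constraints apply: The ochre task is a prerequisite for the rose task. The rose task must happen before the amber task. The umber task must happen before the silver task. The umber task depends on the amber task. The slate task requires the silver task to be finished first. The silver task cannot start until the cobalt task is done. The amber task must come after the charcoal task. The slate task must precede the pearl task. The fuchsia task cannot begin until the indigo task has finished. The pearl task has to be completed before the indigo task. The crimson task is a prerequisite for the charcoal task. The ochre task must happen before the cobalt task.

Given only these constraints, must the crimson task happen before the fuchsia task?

Yes

Tracing the constraints gives a chain: the crimson task → the charcoal task → the amber task → the umber task → the silver task → the slate task → the pearl task → the indigo task → the fuchsia task.
So the crimson task must precede the fuchsia task in any valid ordering.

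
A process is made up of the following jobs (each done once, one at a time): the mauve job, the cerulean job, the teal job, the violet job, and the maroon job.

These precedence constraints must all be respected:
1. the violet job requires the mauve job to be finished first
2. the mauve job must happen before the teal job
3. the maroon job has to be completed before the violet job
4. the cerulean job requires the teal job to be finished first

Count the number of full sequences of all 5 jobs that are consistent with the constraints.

The jobs with no prerequisites are the mauve job, the maroon job; any of them can be placed first.
Counting all ways to extend the partial order to a total order gives 9.

9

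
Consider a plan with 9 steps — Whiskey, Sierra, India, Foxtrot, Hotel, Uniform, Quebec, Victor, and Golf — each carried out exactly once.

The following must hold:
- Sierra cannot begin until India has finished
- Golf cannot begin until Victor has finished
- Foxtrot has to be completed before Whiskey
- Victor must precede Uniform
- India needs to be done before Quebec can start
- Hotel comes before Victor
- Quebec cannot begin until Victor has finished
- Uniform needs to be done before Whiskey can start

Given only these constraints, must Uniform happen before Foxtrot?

Nothing in the constraints links Uniform and Foxtrot; they are unordered relative to each other.
So Uniform can come before Foxtrot or after — it is not forced.

No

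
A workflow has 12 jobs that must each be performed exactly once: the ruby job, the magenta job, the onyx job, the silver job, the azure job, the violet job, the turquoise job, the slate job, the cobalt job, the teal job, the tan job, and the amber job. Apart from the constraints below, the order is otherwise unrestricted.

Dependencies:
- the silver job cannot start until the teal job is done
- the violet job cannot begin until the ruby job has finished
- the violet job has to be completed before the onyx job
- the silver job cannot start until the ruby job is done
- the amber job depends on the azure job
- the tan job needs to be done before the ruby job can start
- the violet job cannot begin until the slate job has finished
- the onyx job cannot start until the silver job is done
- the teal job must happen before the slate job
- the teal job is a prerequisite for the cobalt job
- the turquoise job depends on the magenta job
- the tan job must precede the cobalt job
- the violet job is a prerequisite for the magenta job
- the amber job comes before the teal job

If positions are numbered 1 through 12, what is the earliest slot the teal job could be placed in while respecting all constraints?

The jobs that are forced before the teal job, directly or transitively, are the azure job, the amber job. That's 2 jobs.
With 2 mandatory predecessors, the earliest the teal job can sit is position 2+1 = 3, and placing just those 2 first achieves it.

3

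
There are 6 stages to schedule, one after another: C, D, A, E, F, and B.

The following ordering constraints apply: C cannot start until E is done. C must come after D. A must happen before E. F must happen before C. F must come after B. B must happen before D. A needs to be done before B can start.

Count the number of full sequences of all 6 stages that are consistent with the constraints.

8

A is the only stage with nothing required before it, so every ordering starts there.
Systematically extending each partial ordering one stage at a time and counting, there are 8 complete orderings.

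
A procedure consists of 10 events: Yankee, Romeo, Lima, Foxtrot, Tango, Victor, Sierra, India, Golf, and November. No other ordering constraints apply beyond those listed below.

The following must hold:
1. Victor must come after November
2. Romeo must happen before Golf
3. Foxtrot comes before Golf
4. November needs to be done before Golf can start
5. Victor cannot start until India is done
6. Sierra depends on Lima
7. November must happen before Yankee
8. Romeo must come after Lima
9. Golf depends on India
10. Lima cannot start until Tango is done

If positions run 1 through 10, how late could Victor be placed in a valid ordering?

10

Victor has no required successors, so nothing stops it from going last (position 10).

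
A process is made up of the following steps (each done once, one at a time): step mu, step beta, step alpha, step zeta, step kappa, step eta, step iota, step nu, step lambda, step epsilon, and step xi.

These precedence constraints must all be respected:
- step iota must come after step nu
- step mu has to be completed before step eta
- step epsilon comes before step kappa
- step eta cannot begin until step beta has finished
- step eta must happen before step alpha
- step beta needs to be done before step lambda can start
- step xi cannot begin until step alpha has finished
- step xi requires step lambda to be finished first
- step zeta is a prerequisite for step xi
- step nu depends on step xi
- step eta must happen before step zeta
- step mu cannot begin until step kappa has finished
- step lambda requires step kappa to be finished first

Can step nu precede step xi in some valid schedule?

No

There is a dependency chain step xi → step nu, so step nu always comes after step xi.
Hence step nu can never be scheduled before step xi.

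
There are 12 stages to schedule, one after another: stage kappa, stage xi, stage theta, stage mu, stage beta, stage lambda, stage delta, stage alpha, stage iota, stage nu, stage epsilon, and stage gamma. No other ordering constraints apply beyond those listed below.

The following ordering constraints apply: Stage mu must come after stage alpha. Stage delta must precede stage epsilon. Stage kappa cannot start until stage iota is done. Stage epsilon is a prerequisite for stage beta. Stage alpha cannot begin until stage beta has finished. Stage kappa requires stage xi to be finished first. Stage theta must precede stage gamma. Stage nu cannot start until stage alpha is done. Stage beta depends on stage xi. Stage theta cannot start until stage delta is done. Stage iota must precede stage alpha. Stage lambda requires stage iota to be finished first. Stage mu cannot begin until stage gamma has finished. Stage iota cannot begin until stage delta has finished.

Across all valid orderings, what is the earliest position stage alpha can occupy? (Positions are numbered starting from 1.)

6

Working backwards through the constraints from stage alpha, its full set of required predecessors is stage xi, stage beta, stage delta, stage iota, stage epsilon — 5 of them.
With 5 mandatory predecessors, the earliest stage alpha can sit is position 5+1 = 6, and placing just those 5 first achieves it.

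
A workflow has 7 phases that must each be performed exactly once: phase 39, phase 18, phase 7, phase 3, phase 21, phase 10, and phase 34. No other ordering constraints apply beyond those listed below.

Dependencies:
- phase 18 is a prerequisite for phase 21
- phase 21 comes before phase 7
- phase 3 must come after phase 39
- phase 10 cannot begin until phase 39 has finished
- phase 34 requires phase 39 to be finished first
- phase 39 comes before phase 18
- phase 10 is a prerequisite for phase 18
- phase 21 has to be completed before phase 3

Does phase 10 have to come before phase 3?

There is a constraint chain phase 10 → phase 18 → phase 21 → phase 3.
That forces phase 10 before phase 3 in every valid schedule.

Yes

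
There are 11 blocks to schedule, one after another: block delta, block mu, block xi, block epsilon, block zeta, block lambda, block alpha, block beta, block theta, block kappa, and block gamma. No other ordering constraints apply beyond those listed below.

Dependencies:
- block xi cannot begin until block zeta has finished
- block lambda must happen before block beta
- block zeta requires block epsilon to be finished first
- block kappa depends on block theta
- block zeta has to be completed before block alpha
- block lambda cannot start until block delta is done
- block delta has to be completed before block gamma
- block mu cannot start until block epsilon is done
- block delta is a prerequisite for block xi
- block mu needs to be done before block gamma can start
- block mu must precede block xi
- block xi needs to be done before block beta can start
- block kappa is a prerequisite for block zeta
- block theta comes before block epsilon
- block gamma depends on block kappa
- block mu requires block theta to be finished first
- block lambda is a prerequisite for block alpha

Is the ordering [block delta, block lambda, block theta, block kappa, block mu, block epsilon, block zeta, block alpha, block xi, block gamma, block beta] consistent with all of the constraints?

In the proposed order, block mu appears before block epsilon.
That contradicts the constraint that block epsilon must precede block mu.

No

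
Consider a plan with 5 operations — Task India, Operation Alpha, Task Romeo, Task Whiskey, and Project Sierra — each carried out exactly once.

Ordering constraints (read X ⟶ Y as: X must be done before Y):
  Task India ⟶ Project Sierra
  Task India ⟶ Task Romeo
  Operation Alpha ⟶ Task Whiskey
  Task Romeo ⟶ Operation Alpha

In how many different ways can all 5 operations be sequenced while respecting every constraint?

4

Only Task India has no prerequisites, so it must go first.
Counting all ways to extend the partial order to a total order gives 4.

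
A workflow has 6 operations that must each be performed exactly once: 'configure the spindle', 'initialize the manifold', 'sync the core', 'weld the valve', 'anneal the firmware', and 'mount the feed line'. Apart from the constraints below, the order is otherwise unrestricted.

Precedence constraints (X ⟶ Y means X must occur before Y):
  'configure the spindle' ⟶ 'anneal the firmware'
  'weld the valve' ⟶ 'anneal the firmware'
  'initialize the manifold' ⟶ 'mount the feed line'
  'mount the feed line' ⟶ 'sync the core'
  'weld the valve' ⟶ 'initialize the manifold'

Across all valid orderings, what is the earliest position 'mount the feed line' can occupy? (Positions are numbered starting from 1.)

3

Every operation that must precede 'mount the feed line' has to come before it. Tracing all chains that end at 'mount the feed line', those operations are: 'initialize the manifold', 'weld the valve' — 2 in total.
So at minimum 2 operations come before 'mount the feed line', putting 'mount the feed line' no earlier than position 3. That position is achievable by scheduling exactly those predecessors first.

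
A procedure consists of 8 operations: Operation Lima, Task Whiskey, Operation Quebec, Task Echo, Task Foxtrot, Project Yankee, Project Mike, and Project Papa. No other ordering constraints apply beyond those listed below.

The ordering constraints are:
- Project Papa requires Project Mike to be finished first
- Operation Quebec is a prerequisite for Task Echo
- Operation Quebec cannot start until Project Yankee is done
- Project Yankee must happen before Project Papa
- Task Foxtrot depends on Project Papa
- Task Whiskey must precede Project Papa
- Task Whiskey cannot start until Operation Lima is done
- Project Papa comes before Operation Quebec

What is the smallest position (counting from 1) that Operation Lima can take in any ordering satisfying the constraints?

Nothing is required before Operation Lima; it can be the very first operation.

1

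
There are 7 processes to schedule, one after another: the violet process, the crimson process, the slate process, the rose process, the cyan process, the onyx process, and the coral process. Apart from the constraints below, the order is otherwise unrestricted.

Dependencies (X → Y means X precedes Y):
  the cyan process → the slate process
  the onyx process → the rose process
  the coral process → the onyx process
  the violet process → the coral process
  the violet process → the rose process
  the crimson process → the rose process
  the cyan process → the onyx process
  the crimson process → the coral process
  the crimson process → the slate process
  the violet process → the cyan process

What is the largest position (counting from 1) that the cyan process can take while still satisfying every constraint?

4

Every process that must follow the cyan process has to come after it. Tracing all chains starting from the cyan process, those processes are: the slate process, the rose process, the onyx process — 3 in total.
So at least 3 processes follow the cyan process, putting the cyan process no later than position 4. That position is achievable by scheduling everything else first.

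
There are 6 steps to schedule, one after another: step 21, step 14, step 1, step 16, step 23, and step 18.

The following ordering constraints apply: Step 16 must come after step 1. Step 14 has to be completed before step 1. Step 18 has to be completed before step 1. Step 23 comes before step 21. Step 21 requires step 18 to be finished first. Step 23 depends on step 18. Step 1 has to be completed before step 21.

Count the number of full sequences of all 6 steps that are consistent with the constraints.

12

2 steps have no prerequisites (step 14, step 18), so any of them could come first.
Counting all ways to extend the partial order to a total order gives 12.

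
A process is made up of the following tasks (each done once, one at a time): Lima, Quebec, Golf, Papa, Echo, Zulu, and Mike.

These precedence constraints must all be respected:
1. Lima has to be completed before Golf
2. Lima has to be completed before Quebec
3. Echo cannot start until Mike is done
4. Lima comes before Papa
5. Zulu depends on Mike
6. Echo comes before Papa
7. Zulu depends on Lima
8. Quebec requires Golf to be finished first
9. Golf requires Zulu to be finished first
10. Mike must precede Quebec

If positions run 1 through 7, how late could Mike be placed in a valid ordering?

Every task that must follow Mike has to come after it. Tracing all chains starting from Mike, those tasks are: Quebec, Golf, Papa, Echo, Zulu — 5 in total.
So at least 5 tasks follow Mike, putting Mike no later than position 2. That position is achievable by scheduling everything else first.

2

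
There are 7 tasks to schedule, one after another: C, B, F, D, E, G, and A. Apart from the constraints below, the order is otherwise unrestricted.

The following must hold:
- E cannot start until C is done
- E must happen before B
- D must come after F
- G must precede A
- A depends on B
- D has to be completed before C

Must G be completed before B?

No

G and B are not related by any chain of constraints.
A valid ordering placing B before G exists, so the answer is no.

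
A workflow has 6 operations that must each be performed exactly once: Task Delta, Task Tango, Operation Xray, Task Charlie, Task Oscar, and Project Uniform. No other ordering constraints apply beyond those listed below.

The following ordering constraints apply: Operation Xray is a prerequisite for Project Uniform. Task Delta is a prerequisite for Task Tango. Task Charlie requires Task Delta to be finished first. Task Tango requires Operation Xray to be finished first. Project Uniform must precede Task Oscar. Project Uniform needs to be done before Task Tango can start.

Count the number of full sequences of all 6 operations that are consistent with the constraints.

26

The operations with no prerequisites are Task Delta, Operation Xray; any of them can be placed first.
Enumerating by repeatedly choosing an available operation (one whose prerequisites are all placed) gives 26 distinct complete orderings.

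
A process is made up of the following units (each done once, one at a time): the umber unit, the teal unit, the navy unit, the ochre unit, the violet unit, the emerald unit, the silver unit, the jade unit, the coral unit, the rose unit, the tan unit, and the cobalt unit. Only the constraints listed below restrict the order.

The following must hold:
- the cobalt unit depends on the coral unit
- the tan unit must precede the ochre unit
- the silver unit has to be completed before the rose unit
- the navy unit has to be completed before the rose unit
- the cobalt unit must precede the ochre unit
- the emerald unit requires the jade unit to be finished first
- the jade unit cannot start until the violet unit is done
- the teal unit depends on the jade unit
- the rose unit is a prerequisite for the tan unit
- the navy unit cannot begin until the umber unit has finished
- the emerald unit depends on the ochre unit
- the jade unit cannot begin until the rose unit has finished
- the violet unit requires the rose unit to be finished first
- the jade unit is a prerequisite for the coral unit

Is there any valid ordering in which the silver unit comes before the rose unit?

Yes

The silver unit is actually forced before the rose unit by the constraints, so certainly some valid ordering has the silver unit first.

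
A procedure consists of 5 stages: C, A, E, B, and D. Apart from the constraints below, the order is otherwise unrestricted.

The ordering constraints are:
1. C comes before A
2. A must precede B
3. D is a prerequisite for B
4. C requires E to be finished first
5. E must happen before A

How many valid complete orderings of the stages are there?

4

2 stages have no prerequisites (E, D), so any of them could come first.
Counting all ways to extend the partial order to a total order gives 4.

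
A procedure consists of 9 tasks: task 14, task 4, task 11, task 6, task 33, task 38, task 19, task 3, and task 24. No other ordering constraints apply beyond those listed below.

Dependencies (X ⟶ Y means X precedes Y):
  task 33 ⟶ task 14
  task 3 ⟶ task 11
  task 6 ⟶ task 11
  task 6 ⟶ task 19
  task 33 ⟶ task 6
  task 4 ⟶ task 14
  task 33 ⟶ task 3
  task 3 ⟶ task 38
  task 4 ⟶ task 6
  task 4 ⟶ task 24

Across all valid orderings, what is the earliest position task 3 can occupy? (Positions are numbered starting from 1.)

2

Working backwards through the constraints from task 3, its only required predecessor is task 33.
With 1 mandatory predecessor, the earliest task 3 can sit is position 1+1 = 2, and placing just that one first achieves it.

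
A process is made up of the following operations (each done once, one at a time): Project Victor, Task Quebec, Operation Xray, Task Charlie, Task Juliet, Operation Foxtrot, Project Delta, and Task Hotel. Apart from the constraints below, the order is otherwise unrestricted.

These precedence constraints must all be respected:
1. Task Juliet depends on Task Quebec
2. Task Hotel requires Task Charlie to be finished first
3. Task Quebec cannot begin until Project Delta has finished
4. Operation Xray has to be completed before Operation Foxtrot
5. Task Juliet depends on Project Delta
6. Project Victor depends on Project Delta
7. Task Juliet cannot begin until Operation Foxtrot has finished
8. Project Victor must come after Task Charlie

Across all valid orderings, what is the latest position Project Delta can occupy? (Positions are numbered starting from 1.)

The operations that are forced after Project Delta, directly or by a chain of constraints, are Project Victor, Task Quebec, Task Juliet. That's 3 operations.
With 3 mandatory successors out of 8 operations total, the latest slot for Project Delta is 8−3 = 5, and it's reachable by doing all non-successors before Project Delta.

5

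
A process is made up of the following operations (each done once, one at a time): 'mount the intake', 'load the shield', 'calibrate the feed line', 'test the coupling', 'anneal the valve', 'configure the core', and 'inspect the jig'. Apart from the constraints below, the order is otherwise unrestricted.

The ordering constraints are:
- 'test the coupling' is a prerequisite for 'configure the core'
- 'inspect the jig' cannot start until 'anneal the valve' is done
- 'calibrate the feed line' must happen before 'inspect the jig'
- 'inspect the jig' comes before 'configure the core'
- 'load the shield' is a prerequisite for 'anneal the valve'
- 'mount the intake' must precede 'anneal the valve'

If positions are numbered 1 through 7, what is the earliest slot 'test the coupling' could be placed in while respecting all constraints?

1

No constraint forces any other operation before 'test the coupling', so it can be placed first.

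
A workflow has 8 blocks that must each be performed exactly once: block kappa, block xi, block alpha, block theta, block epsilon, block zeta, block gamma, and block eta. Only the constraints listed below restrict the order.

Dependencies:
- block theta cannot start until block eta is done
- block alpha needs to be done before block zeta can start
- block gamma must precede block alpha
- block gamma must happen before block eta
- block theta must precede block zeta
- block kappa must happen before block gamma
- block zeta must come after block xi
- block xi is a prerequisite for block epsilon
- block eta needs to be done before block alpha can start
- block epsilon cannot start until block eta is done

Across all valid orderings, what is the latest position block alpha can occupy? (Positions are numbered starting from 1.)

Following the constraints forward from block alpha, its only required successor is block zeta.
So at least 1 block follows block alpha, putting block alpha no later than position 7. That position is achievable by scheduling everything else first.

7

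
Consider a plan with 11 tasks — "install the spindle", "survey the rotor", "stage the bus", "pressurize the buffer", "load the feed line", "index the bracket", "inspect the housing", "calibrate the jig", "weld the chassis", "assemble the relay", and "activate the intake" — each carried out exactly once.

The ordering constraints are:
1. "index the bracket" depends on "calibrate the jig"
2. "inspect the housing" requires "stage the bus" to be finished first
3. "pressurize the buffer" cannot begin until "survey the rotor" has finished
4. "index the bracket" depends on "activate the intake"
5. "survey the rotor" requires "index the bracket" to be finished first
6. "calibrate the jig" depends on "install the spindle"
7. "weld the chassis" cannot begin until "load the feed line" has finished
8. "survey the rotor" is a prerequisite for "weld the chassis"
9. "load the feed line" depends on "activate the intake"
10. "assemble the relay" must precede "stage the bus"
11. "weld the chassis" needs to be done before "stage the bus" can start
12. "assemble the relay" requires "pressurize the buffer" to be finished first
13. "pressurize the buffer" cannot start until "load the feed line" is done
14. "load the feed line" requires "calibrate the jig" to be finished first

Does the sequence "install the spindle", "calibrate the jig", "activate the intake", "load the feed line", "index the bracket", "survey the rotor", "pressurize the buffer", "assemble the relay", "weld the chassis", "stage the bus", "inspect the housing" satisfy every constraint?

Yes

Every stated constraint is respected: "load the feed line" sits at position 4, ahead of "weld the chassis" at position 9, and each of the other listed pairs likewise has the predecessor earlier in the sequence.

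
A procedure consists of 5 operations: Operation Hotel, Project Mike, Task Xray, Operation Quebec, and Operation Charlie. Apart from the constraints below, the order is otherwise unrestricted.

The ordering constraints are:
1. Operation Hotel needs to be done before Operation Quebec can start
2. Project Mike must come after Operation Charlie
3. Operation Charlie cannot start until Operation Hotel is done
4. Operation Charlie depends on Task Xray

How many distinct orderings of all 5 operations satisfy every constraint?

7

2 operations have no prerequisites (Operation Hotel, Task Xray), so any of them could come first.
Counting all ways to extend the partial order to a total order gives 7.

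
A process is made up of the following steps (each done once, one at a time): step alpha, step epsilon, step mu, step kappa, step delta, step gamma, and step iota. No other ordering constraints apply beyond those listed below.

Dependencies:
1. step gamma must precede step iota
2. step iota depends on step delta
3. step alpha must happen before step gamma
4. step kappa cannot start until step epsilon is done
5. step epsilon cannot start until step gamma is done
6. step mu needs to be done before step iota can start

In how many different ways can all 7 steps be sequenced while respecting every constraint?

62

The steps with no prerequisites are step alpha, step mu, step delta; any of them can be placed first.
Enumerating by repeatedly choosing an available step (one whose prerequisites are all placed) gives 62 distinct complete orderings.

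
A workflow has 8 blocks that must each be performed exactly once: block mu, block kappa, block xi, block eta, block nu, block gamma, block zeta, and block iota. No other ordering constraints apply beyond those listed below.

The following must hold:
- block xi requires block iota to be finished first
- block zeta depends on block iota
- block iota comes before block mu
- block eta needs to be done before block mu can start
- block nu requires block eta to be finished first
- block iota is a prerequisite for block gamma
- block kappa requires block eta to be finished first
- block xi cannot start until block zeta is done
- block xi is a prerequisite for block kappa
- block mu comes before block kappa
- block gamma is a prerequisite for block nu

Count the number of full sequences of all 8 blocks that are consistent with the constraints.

156

The blocks with no prerequisites are block eta, block iota; any of them can be placed first.
Counting all ways to extend the partial order to a total order gives 156.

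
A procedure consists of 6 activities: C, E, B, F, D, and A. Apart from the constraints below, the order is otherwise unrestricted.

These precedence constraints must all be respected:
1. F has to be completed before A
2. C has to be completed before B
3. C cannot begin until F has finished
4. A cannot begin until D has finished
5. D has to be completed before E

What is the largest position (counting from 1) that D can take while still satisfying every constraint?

The activities that are forced after D, directly or by a chain of constraints, are E, A. That's 2 activities.
With 2 mandatory successors out of 6 activities total, the latest slot for D is 6−2 = 4, and it's reachable by doing all non-successors before D.

4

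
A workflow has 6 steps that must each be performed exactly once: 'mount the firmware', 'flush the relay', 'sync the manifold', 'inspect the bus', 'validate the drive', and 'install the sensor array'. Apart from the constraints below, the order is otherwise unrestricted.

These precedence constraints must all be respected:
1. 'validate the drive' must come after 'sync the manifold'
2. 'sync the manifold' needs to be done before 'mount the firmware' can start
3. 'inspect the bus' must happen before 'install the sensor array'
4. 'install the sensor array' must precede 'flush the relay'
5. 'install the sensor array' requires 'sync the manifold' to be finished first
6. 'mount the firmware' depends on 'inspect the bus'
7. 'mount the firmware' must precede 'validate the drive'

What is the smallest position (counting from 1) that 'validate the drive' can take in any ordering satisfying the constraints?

4

Working backwards through the constraints from 'validate the drive', its full set of required predecessors is 'mount the firmware', 'sync the manifold', 'inspect the bus' — 3 of them.
With 3 mandatory predecessors, the earliest 'validate the drive' can sit is position 3+1 = 4, and placing just those 3 first achieves it.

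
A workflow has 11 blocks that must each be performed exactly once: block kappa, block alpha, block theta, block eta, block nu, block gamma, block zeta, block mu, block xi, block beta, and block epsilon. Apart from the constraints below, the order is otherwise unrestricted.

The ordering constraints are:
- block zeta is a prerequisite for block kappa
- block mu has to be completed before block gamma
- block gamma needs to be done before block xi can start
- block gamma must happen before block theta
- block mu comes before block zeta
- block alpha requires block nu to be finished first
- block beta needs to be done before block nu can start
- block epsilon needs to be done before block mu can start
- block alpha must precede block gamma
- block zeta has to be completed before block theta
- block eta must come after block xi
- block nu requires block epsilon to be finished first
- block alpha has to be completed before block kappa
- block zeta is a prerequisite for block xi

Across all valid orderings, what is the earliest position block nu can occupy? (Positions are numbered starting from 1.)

3

Working backwards through the constraints from block nu, its full set of required predecessors is block beta, block epsilon — 2 of them.
With 2 mandatory predecessors, the earliest block nu can sit is position 2+1 = 3, and placing just those 2 first achieves it.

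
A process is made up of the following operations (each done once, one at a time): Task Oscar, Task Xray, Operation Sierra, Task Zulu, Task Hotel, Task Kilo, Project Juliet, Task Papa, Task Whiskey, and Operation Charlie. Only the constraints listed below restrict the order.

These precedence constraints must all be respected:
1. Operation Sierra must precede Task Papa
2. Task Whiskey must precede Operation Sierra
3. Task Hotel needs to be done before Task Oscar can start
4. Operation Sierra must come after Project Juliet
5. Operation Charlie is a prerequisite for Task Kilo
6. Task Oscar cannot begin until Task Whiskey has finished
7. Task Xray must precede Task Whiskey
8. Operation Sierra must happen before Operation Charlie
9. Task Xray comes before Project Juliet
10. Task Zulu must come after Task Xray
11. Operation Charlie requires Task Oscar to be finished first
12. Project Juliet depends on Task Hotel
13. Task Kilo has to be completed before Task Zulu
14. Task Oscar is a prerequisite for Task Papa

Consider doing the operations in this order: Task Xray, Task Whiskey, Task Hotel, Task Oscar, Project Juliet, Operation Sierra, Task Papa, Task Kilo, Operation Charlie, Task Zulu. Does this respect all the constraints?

No

Here Operation Charlie comes after Task Kilo.
Since Operation Charlie is required before Task Kilo, the ordering is invalid.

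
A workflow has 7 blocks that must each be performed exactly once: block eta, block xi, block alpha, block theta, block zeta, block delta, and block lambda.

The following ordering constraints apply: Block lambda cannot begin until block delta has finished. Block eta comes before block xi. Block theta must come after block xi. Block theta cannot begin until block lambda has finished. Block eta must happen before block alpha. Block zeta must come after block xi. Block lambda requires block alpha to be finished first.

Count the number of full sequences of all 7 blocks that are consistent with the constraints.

The blocks with no prerequisites are block eta, block delta; any of them can be placed first.
Counting all ways to extend the partial order to a total order gives 37.

37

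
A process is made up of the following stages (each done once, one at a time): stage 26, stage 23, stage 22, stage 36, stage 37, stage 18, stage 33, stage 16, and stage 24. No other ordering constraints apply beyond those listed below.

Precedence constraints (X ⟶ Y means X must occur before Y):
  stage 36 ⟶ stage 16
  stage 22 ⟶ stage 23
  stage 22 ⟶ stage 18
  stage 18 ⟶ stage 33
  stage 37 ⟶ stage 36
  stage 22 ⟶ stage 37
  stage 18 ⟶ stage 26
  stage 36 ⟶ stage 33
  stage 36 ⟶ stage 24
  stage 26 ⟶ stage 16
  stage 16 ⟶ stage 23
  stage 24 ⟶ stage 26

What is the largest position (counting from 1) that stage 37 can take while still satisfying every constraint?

Every stage that must follow stage 37 has to come after it. Tracing all chains starting from stage 37, those stages are: stage 26, stage 23, stage 36, stage 33, stage 16, stage 24 — 6 in total.
So at least 6 stages follow stage 37, putting stage 37 no later than position 3. That position is achievable by scheduling everything else first.

3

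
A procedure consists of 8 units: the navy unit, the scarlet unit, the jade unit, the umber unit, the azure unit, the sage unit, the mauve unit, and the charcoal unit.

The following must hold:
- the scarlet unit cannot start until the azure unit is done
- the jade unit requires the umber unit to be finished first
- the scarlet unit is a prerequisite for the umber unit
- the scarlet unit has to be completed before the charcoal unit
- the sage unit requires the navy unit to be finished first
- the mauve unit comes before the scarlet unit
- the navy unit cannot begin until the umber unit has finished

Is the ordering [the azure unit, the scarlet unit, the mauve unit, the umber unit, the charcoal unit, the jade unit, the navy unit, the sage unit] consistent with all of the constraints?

Here the mauve unit comes after the scarlet unit.
But one of the constraints requires the mauve unit before the scarlet unit, so this ordering violates it.

No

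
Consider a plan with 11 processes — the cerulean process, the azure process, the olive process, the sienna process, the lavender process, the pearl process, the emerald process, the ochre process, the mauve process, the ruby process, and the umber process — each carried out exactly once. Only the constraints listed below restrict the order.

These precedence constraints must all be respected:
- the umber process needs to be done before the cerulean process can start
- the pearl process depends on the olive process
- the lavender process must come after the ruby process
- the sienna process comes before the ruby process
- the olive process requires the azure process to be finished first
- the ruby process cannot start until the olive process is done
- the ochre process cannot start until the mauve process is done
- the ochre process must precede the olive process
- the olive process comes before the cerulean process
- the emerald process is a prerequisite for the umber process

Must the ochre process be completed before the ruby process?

There is a constraint chain the ochre process → the olive process → the ruby process.
That forces the ochre process before the ruby process in every valid schedule.

Yes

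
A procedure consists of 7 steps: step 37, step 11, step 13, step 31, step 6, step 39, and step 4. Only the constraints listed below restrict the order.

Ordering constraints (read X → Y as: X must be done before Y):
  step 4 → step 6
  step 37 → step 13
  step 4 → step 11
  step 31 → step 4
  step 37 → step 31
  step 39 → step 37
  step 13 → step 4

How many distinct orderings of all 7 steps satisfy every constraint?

Step 39 is the only step with nothing required before it, so every ordering starts there.
Counting all ways to extend the partial order to a total order gives 4.

4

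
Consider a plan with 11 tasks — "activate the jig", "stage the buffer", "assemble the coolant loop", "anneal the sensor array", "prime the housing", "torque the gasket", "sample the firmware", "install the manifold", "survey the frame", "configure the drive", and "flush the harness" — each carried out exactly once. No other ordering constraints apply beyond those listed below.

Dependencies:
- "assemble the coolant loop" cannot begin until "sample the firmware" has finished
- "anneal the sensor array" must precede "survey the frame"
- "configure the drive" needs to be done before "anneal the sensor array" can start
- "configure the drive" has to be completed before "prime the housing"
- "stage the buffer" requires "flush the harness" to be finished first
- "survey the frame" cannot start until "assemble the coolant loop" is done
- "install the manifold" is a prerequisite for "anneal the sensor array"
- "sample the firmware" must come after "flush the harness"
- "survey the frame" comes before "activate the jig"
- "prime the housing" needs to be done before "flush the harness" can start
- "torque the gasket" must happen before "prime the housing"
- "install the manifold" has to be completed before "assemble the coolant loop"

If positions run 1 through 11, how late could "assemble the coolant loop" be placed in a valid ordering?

Every task that must follow "assemble the coolant loop" has to come after it. Tracing all chains starting from "assemble the coolant loop", those tasks are: "activate the jig", "survey the frame" — 2 in total.
So at least 2 tasks follow "assemble the coolant loop", putting "assemble the coolant loop" no later than position 9. That position is achievable by scheduling everything else first.

9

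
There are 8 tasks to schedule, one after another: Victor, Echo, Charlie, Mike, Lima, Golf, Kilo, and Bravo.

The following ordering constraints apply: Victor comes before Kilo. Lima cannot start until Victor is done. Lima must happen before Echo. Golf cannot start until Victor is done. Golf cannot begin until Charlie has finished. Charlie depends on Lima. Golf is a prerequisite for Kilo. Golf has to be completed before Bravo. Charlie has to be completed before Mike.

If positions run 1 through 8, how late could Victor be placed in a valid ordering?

The tasks that are forced after Victor, directly or by a chain of constraints, are Echo, Charlie, Mike, Lima, Golf, Kilo, Bravo. That's 7 tasks.
With 7 mandatory successors out of 8 tasks total, the latest slot for Victor is 8−7 = 1, and it's reachable by doing all non-successors before Victor.

1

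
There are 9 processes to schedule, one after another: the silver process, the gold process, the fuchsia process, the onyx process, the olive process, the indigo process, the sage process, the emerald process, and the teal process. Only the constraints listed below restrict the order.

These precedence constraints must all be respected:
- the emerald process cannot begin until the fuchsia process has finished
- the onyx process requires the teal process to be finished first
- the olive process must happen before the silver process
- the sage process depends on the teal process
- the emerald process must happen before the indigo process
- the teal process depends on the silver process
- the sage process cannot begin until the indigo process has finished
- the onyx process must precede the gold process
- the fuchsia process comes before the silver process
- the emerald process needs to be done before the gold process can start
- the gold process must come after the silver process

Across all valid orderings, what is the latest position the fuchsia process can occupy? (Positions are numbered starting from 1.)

Every process that must follow the fuchsia process has to come after it. Tracing all chains starting from the fuchsia process, those processes are: the silver process, the gold process, the onyx process, the indigo process, the sage process, the emerald process, the teal process — 7 in total.
So at least 7 processes follow the fuchsia process, putting the fuchsia process no later than position 2. That position is achievable by scheduling everything else first.

2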